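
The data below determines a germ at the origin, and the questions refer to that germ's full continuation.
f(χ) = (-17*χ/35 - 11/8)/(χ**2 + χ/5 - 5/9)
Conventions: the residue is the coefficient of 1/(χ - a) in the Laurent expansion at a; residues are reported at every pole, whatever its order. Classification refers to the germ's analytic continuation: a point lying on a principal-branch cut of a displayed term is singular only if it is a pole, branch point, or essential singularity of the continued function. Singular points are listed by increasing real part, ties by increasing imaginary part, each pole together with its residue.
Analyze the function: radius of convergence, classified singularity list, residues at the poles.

Denominator factor (χ**2 + χ/5 - 5/9): discriminant 509/225, real irrational roots -1/10 + (1/30)*sqrt(509) and -1/10 - (1/30)*sqrt(509); poles of order 1, moduli -1/10 + (1/30)*sqrt(509) and 1/10 + (1/30)*sqrt(509).
The radius of convergence is the smallest modulus among the singular points: -1/10 + (1/30)*sqrt(509).
The factor χ**2 + χ/5 - 5/9 splits as (χ - a)(χ - a') with a = -1/10 - (1/30)*sqrt(509), a' = -1/10 + (1/30)*sqrt(509). At the order-1 pole a set g(χ) = (χ - a)*f(χ) = [-17*χ/35 - 11/8] / (χ - a').
Simple pole: residue = g(a) at a = -1/10 - (1/30)*sqrt(509), which is -17/70 + (5571/142520)*sqrt(509).
The factor χ**2 + χ/5 - 5/9 splits as (χ - a)(χ - a') with a = -1/10 + (1/30)*sqrt(509), a' = -1/10 - (1/30)*sqrt(509). At the order-1 pole a set g(χ) = (χ - a)*f(χ) = [-17*χ/35 - 11/8] / (χ - a').
Simple pole: residue = g(a) at a = -1/10 + (1/30)*sqrt(509), which is -17/70 - (5571/142520)*sqrt(509).
List the singular points by increasing real part (a conjugate pair: the negative imaginary part first).

Radius of convergence at 0: -1/10 + (1/30)*sqrt(509).
At -1/10 - (1/30)*sqrt(509): a pole of order 1; residue -17/70 + (5571/142520)*sqrt(509).
At -1/10 + (1/30)*sqrt(509): a pole of order 1; residue -17/70 - (5571/142520)*sqrt(509).


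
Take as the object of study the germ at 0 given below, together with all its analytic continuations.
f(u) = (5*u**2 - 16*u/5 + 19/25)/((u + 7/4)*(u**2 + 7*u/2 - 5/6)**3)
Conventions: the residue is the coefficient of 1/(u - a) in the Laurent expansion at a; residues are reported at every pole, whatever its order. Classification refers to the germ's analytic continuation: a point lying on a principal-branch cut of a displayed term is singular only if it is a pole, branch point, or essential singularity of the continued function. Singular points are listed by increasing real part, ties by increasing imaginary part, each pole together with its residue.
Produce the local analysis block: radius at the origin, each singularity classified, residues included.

Radius of convergence at 0: -7/4 + (1/12)*sqrt(561).
At -7/4 - (1/12)*sqrt(561): a pole of order 3; residue 29960064/163480075 + (178848/32696015)*sqrt(561).
At -7/4: a pole of order 1; residue -59920128/163480075.
At -7/4 + (1/12)*sqrt(561): a pole of order 3; residue 29960064/163480075 - (178848/32696015)*sqrt(561).

Denominator factor (u + 7/4): pole of order 1 at -7/4, modulus 7/4.
Denominator factor (u**2 + 7*u/2 - 5/6)^3: discriminant 187/12, real irrational roots -7/4 + (1/12)*sqrt(561) and -7/4 - (1/12)*sqrt(561); poles of order 3, moduli -7/4 + (1/12)*sqrt(561) and 7/4 + (1/12)*sqrt(561).
The radius of convergence is the smallest modulus among the singular points: -7/4 + (1/12)*sqrt(561).
The factor u**2 + 7*u/2 - 5/6 splits as (u - a)(u - a') with a = -7/4 - (1/12)*sqrt(561), a' = -7/4 + (1/12)*sqrt(561). At the order-3 pole a set g(u) = (u - a)^3*f(u) = [(5*u**2 - 16*u/5 + 19/25)/(u + 7/4)] / (u - a')^3.
Order-3 pole: residue = g''(a)/2; g''(-7/4 - (1/12)*sqrt(561)) = 59920128/163480075 + (357696/32696015)*sqrt(561), so the residue is 29960064/163480075 + (178848/32696015)*sqrt(561).
At the order-1 pole -7/4 set g(u) = (u - (-7/4))*f(u) = (5*u**2 - 16*u/5 + 19/25)/(u**2 + 7*u/2 - 5/6)**3.
Simple pole: residue = g(a) at a = -7/4, which is -59920128/163480075.
The factor u**2 + 7*u/2 - 5/6 splits as (u - a)(u - a') with a = -7/4 + (1/12)*sqrt(561), a' = -7/4 - (1/12)*sqrt(561). At the order-3 pole a set g(u) = (u - a)^3*f(u) = [(5*u**2 - 16*u/5 + 19/25)/(u + 7/4)] / (u - a')^3.
Order-3 pole: residue = g''(a)/2; g''(-7/4 + (1/12)*sqrt(561)) = 59920128/163480075 - (357696/32696015)*sqrt(561), so the residue is 29960064/163480075 - (178848/32696015)*sqrt(561).
List the singular points by increasing real part (a conjugate pair: the negative imaginary part first).


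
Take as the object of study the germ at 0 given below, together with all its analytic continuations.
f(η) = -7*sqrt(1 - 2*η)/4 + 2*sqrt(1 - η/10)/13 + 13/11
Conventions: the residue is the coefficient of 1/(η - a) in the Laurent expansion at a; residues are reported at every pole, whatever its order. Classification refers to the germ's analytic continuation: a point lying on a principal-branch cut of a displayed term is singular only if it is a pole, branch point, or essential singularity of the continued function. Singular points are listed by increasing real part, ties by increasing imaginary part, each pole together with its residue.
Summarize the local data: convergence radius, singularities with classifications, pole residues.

Radius of convergence at 0: 1/2.
At 1/2: an algebraic (square-root) branch point.
At 10: an algebraic (square-root) branch point.

Branch term (-7/4)*sqrt(1 - η/(1/2)): its argument vanishes at η = 1/2, a square-root branch point, modulus 1/2.
Branch term (2/13)*sqrt(1 - η/(10)): its argument vanishes at η = 10, a square-root branch point, modulus 10.
The radius of convergence is the smallest modulus among the singular points: 1/2.
List the singular points by increasing real part (a conjugate pair: the negative imaginary part first).


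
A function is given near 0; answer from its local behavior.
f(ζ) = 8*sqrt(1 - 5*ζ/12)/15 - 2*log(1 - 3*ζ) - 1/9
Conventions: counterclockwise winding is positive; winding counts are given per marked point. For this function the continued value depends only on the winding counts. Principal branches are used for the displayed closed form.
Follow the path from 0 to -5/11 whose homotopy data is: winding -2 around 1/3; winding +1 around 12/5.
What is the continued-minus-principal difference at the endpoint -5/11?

Continued minus principal equals (-(8/495)*sqrt(5181)) + ((8)*pi)*i.

The rational part is single-valued and drops out of the difference; each branch term changes only by its own monodromy.
(-2)*log(1 - ζ/(1/3)): each positive loop around 1/3 adds 2*pi*i to the log, so winding -2 contributes (-2)*(-2)*2*pi*i = (8)*pi*i.
(8/15)*sqrt(1 - ζ/(12/5)): winding +1 is odd, the square root flips sign, contributing -2*(8/15)*sqrt(1 - (-5/11)/(12/5)) = -2*(8/15)*sqrt(157/132) = -(8/495)*sqrt(5181).
Summing the contributions at ζ = -5/11 gives (-(8/495)*sqrt(5181)) + ((8)*pi)*i.


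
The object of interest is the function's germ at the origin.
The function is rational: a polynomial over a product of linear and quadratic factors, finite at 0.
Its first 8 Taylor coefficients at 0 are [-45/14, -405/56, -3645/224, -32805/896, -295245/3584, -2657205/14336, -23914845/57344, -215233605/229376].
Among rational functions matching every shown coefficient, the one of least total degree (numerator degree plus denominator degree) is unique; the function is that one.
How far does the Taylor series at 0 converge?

The radius of convergence is 4/9.

No rational of total degree below 1 reproduces all 8 coefficients; solving the [0/1] Pade equations on them gives f(h) = 10/(7*(h - 4/9)), whose expansion matches every shown term.
Denominator factor (h - 4/9): pole of order 1 at 4/9, modulus 4/9.
The radius of convergence is the smallest modulus among the singular points: 4/9.


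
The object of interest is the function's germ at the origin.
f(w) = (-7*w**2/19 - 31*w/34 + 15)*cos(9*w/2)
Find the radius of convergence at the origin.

The factor cos(9*w/2) is entire and contributes no finite singular point.
The polynomial part has no poles.
No finite singular points: the Taylor series at 0 converges everywhere.

The radius of convergence is infinite.


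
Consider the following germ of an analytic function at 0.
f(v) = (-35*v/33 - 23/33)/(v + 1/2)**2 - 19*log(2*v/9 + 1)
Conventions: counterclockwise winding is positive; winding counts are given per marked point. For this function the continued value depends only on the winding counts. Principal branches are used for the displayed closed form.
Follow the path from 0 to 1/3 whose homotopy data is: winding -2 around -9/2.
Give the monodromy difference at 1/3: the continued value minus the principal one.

Continued minus principal equals (76)*pi*i.

The rational part is single-valued and drops out of the difference; each branch term changes only by its own monodromy.
(-19)*log(1 - v/(-9/2)): each positive loop around -9/2 adds 2*pi*i to the log, so winding -2 contributes (-19)*(-2)*2*pi*i = (76)*pi*i.
Summing the contributions at v = 1/3 gives (76)*pi*i.


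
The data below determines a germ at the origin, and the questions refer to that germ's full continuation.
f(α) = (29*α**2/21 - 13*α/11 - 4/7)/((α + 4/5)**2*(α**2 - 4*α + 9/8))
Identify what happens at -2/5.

The point is a regular point.

Denominator factors: α + 4/5 = 2/5 at α = -2/5; α**2 - 4*α + 9/8 = 577/200 at α = -2/5 — none vanishes.
So the germ continues analytically to -2/5.


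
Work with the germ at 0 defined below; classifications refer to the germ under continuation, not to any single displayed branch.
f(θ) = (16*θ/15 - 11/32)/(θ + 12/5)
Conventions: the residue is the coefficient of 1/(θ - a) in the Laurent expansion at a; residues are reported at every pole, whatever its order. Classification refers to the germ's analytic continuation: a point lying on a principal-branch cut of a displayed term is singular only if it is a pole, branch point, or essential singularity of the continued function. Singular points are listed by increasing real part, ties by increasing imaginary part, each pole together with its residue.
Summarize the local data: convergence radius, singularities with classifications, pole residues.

Radius of convergence at 0: 12/5.
At -12/5: a pole of order 1; residue -2323/800.

Denominator factor (θ + 12/5): pole of order 1 at -12/5, modulus 12/5.
The radius of convergence is the smallest modulus among the singular points: 12/5.
At the order-1 pole -12/5 set g(θ) = (θ - (-12/5))*f(θ) = 16*θ/15 - 11/32.
Simple pole: residue = g(a) at a = -12/5, which is -2323/800.


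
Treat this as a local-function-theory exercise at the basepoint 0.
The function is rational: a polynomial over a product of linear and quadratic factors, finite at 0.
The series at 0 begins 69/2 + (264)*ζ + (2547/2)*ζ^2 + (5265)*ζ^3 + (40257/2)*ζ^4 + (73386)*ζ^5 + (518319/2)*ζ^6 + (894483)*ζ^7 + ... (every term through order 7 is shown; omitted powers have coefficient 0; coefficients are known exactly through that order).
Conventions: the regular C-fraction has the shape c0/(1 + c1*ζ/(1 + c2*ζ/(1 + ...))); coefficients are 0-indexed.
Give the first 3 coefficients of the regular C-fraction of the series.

Taylor coefficients (read off): a_0 = 69/2, a_1 = 264, a_2 = 2547/2.
c0 = a_0 = 69/2. Peel one level at a time: if S = 1 + c*ζ/S' with S'(0) = 1, then c is the ζ-coefficient of S and S' = c*ζ/(S - 1).
S_1 = c0/f = 1 + (-176/23)*ζ + (11449/529)*ζ^2 + ...; c1 = -176/23.
S_2 = c1*ζ/(S_1 - 1) = 1 + (11449/4048)*ζ + ...; c2 = 11449/4048.

The regular C-fraction coefficients are [69/2, -176/23, 11449/4048].


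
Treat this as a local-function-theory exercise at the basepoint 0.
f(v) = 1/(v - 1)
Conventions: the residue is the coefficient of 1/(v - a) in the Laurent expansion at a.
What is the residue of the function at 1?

At the order-1 pole 1 set g(v) = (v - (1))*f(v) = 1.
Simple pole: residue = g(a) at a = 1, which is 1.

The residue is 1.


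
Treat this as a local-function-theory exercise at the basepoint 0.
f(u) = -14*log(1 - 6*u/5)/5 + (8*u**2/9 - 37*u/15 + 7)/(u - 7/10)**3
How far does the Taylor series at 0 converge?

The radius of convergence is 7/10.

Denominator factor (u - 7/10)^3: pole of order 3 at 7/10, modulus 7/10.
Branch term (-14/5)*log(1 - u/(5/6)): its argument vanishes at u = 5/6, a logarithmic branch point, modulus 5/6.
The radius of convergence is the smallest modulus among the singular points: 7/10.


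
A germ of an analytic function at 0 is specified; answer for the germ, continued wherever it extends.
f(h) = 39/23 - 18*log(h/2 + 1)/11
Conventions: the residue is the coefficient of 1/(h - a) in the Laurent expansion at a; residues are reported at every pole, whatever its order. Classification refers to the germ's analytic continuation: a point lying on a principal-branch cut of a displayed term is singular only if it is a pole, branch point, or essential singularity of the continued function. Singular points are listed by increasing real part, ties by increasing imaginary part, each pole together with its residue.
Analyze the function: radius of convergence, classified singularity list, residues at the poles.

Radius of convergence at 0: 2.
At -2: a logarithmic branch point.

Branch term (-18/11)*log(1 - h/(-2)): its argument vanishes at h = -2, a logarithmic branch point, modulus 2.
The radius of convergence is the smallest modulus among the singular points: 2.


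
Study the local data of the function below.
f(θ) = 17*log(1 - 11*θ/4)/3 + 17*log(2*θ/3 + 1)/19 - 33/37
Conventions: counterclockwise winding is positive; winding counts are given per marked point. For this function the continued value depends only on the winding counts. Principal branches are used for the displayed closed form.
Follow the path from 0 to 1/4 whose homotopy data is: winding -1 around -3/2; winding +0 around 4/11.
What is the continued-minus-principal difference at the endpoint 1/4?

Continued minus principal equals -(34/19)*pi*i.

The rational part is single-valued and drops out of the difference; each branch term changes only by its own monodromy.
(17/3)*log(1 - θ/(4/11)): winding 0 around 4/11, so this term returns to its principal value, contribution 0.
(17/19)*log(1 - θ/(-3/2)): each positive loop around -3/2 adds 2*pi*i to the log, so winding -1 contributes (17/19)*(-1)*2*pi*i = -(34/19)*pi*i.
Summing the contributions at θ = 1/4 gives -(34/19)*pi*i.


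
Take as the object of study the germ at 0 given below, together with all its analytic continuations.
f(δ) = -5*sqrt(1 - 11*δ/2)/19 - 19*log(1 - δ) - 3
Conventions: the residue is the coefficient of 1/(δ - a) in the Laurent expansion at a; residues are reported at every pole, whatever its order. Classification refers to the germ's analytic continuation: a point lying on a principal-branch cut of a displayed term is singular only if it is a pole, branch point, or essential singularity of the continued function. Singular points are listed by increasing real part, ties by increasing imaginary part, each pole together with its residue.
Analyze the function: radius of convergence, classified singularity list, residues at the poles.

Radius of convergence at 0: 2/11.
At 2/11: an algebraic (square-root) branch point.
At 1: a logarithmic branch point.

Branch term (-19)*log(1 - δ/(1)): its argument vanishes at δ = 1, a logarithmic branch point, modulus 1.
Branch term (-5/19)*sqrt(1 - δ/(2/11)): its argument vanishes at δ = 2/11, a square-root branch point, modulus 2/11.
The radius of convergence is the smallest modulus among the singular points: 2/11.
List the singular points by increasing real part (a conjugate pair: the negative imaginary part first).


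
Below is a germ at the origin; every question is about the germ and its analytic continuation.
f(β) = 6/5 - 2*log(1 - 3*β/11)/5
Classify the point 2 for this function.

The point is a regular point.

There is no denominator, hence no pole anywhere.
Branch term log(1 - β/(11/3)): argument at 2 is 5/11, nonzero, so 2 is not its branch point (a point on a principal cut is still regular for the continued germ).
So the germ continues analytically to 2.


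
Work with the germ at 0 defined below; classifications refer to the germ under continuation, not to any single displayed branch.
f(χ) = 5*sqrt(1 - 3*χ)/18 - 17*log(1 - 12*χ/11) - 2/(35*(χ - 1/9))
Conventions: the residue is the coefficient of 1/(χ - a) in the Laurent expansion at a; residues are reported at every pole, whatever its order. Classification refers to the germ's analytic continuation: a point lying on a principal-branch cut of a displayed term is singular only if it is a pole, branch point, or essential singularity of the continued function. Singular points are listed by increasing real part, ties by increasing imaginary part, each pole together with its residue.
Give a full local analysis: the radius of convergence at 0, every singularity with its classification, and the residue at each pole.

Denominator factor (χ - 1/9): pole of order 1 at 1/9, modulus 1/9.
Branch term (5/18)*sqrt(1 - χ/(1/3)): its argument vanishes at χ = 1/3, a square-root branch point, modulus 1/3.
Branch term (-17)*log(1 - χ/(11/12)): its argument vanishes at χ = 11/12, a logarithmic branch point, modulus 11/12.
The radius of convergence is the smallest modulus among the singular points: 1/9.
The branch terms are analytic at 1/9 and contribute nothing to the residue; only the rational part matters.
At the order-1 pole 1/9 set g(χ) = (χ - (1/9))*(rational part) = -2/35.
Simple pole: residue = g(a) at a = 1/9, which is -2/35.
List the singular points by increasing real part (a conjugate pair: the negative imaginary part first).

Radius of convergence at 0: 1/9.
At 1/9: a pole of order 1; residue -2/35.
At 1/3: an algebraic (square-root) branch point.
At 11/12: a logarithmic branch point.


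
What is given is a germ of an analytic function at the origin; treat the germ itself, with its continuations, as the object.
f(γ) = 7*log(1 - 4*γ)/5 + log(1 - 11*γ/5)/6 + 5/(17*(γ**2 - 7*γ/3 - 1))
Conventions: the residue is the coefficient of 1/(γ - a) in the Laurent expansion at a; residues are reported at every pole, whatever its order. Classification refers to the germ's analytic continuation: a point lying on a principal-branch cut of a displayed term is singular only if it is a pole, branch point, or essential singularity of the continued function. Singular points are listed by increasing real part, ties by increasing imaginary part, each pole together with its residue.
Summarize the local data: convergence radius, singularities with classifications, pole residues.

Denominator factor (γ**2 - 7*γ/3 - 1): discriminant 85/9, real irrational roots 7/6 + (1/6)*sqrt(85) and 7/6 - (1/6)*sqrt(85); poles of order 1, moduli 7/6 + (1/6)*sqrt(85) and -7/6 + (1/6)*sqrt(85).
Branch term (7/5)*log(1 - γ/(1/4)): its argument vanishes at γ = 1/4, a logarithmic branch point, modulus 1/4.
Branch term (1/6)*log(1 - γ/(5/11)): its argument vanishes at γ = 5/11, a logarithmic branch point, modulus 5/11.
The radius of convergence is the smallest modulus among the singular points: 1/4.
The branch terms are analytic at 7/6 - (1/6)*sqrt(85) and contribute nothing to the residue; only the rational part matters.
The factor γ**2 - 7*γ/3 - 1 splits as (γ - a)(γ - a') with a = 7/6 - (1/6)*sqrt(85), a' = 7/6 + (1/6)*sqrt(85). At the order-1 pole a set g(γ) = (γ - a)*(rational part) = [5/17] / (γ - a').
Simple pole: residue = g(a) at a = 7/6 - (1/6)*sqrt(85), which is -(3/289)*sqrt(85).
The branch terms are analytic at 7/6 + (1/6)*sqrt(85) and contribute nothing to the residue; only the rational part matters.
The factor γ**2 - 7*γ/3 - 1 splits as (γ - a)(γ - a') with a = 7/6 + (1/6)*sqrt(85), a' = 7/6 - (1/6)*sqrt(85). At the order-1 pole a set g(γ) = (γ - a)*(rational part) = [5/17] / (γ - a').
Simple pole: residue = g(a) at a = 7/6 + (1/6)*sqrt(85), which is (3/289)*sqrt(85).
List the singular points by increasing real part (a conjugate pair: the negative imaginary part first).

Radius of convergence at 0: 1/4.
At 7/6 - (1/6)*sqrt(85): a pole of order 1; residue -(3/289)*sqrt(85).
At 1/4: a logarithmic branch point.
At 5/11: a logarithmic branch point.
At 7/6 + (1/6)*sqrt(85): a pole of order 1; residue (3/289)*sqrt(85).


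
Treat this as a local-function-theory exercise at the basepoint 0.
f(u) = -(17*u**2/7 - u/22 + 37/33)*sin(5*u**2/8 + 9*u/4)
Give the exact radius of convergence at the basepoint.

The factor -sin(5*u**2/8 + 9*u/4) is entire and contributes no finite singular point.
The polynomial part has no poles.
No finite singular points: the Taylor series at 0 converges everywhere.

The radius of convergence is infinite.


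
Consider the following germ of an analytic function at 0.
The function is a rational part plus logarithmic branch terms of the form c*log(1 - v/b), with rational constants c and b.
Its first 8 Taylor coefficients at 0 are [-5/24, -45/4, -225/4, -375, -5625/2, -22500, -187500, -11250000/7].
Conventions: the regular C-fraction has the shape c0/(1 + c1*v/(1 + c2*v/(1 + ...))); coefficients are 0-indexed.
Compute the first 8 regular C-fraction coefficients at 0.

The regular C-fraction coefficients are [-5/24, -54, 49, 25/147, -760/147, -49/38, -141/38, -570/329].

Taylor coefficients (read off): a_0 = -5/24, a_1 = -45/4, a_2 = -225/4, a_3 = -375, a_4 = -5625/2, a_5 = -22500, a_6 = -187500, a_7 = -11250000/7.
c0 = a_0 = -5/24. Peel one level at a time: if S = 1 + c*v/S' with S'(0) = 1, then c is the v-coefficient of S and S' = c*v/(S - 1).
S_1 = c0/f = 1 + (-54)*v + (2646)*v^2 + ...; c1 = -54.
S_2 = c1*v/(S_1 - 1) = 1 + (49)*v + (-25/3)*v^2 + ...; c2 = 49.
S_3 = c2*v/(S_2 - 1) = 1 + (25/147)*v + (19000/21609)*v^2 + ...; c3 = 25/147.
S_4 = c3*v/(S_3 - 1) = 1 + (-760/147)*v + (-20/3)*v^2 + ...; c4 = -760/147.
S_5 = c4*v/(S_4 - 1) = 1 + (-49/38)*v + (-6909/1444)*v^2 + ...; c5 = -49/38.
S_6 = c5*v/(S_5 - 1) = 1 + (-141/38)*v + (-45/7)*v^2 + ...; c6 = -141/38.
S_7 = c6*v/(S_6 - 1) = 1 + (-570/329)*v + ...; c7 = -570/329.


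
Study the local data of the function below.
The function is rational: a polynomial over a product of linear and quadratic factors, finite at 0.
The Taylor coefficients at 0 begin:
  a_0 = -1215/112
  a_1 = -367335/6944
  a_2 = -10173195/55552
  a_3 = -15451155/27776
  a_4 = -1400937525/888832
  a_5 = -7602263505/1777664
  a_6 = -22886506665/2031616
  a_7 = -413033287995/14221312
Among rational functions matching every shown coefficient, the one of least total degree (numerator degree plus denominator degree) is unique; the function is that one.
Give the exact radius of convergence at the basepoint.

The radius of convergence is 4/9.

No rational of total degree below 3 reproduces all 8 coefficients; solving the [1/2] Pade equations on them gives f(ρ) = (-25*ρ/31 - 15/7)/(ρ - 4/9)**2, whose expansion matches every shown term.
Denominator factor (ρ - 4/9)^2: pole of order 2 at 4/9, modulus 4/9.
The radius of convergence is the smallest modulus among the singular points: 4/9.


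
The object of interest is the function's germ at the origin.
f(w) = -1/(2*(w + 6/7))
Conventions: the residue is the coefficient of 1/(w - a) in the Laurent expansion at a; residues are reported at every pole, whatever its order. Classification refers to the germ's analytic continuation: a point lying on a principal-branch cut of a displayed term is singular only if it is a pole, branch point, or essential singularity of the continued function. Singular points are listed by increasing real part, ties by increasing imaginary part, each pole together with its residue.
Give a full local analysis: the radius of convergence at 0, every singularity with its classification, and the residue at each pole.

Radius of convergence at 0: 6/7.
At -6/7: a pole of order 1; residue -1/2.

Denominator factor (w + 6/7): pole of order 1 at -6/7, modulus 6/7.
The radius of convergence is the smallest modulus among the singular points: 6/7.
At the order-1 pole -6/7 set g(w) = (w - (-6/7))*f(w) = -1/2.
Simple pole: residue = g(a) at a = -6/7, which is -1/2.


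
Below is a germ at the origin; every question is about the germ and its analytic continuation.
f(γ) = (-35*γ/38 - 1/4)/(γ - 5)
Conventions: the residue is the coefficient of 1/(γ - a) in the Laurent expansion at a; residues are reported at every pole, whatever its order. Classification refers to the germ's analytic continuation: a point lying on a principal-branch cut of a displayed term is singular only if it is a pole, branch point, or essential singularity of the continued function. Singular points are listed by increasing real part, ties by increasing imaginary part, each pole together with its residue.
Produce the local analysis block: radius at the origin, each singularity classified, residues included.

Radius of convergence at 0: 5.
At 5: a pole of order 1; residue -369/76.

Denominator factor (γ - 5): pole of order 1 at 5, modulus 5.
The radius of convergence is the smallest modulus among the singular points: 5.
At the order-1 pole 5 set g(γ) = (γ - (5))*f(γ) = -35*γ/38 - 1/4.
Simple pole: residue = g(a) at a = 5, which is -369/76.


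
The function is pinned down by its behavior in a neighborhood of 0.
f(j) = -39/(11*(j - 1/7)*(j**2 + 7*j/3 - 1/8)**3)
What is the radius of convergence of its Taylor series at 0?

The radius of convergence is -7/6 + (1/12)*sqrt(214).

Denominator factor (j - 1/7): pole of order 1 at 1/7, modulus 1/7.
Denominator factor (j**2 + 7*j/3 - 1/8)^3: discriminant 107/18, real irrational roots -7/6 + (1/12)*sqrt(214) and -7/6 - (1/12)*sqrt(214); poles of order 3, moduli -7/6 + (1/12)*sqrt(214) and 7/6 + (1/12)*sqrt(214).
The radius of convergence is the smallest modulus among the singular points: -7/6 + (1/12)*sqrt(214).


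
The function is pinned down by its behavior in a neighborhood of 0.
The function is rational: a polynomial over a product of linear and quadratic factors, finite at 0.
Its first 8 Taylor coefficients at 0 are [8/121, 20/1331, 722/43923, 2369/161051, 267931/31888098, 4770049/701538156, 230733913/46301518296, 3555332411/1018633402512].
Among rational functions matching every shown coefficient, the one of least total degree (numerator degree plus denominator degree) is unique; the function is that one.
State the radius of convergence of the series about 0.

No rational of total degree below 3 reproduces all 8 coefficients; solving the [0/3] Pade equations on them gives f(ρ) = -6/(11*(ρ - 11/8)*(ρ**2 + 3*ρ + 6)), whose expansion matches every shown term.
Denominator factor (ρ - 11/8): pole of order 1 at 11/8, modulus 11/8.
Denominator factor (ρ**2 + 3*ρ + 6): discriminant -15, complex-conjugate roots (-3/2) + ((1/2)*sqrt(15))*i and (-3/2) - ((1/2)*sqrt(15))*i; poles of order 1, moduli sqrt(6) and sqrt(6).
The radius of convergence is the smallest modulus among the singular points: 11/8.

The radius of convergence is 11/8.


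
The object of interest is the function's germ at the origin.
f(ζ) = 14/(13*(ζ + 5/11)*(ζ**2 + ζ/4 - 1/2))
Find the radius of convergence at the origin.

The radius of convergence is 5/11.

Denominator factor (ζ**2 + ζ/4 - 1/2): discriminant 33/16, real irrational roots -1/8 + (1/8)*sqrt(33) and -1/8 - (1/8)*sqrt(33); poles of order 1, moduli -1/8 + (1/8)*sqrt(33) and 1/8 + (1/8)*sqrt(33).
Denominator factor (ζ + 5/11): pole of order 1 at -5/11, modulus 5/11.
The radius of convergence is the smallest modulus among the singular points: 5/11.


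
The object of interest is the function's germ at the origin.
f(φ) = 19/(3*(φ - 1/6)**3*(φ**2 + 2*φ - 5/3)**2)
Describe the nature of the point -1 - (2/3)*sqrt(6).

The point is a pole of order 2.

The denominator factor φ**2 + 2*φ - 5/3 vanishes at -1 - (2/3)*sqrt(6) and appears to the power 2; the numerator there equals 19/3, nonzero, and no other factor vanishes.
Hence a pole whose order is the multiplicity, 2.


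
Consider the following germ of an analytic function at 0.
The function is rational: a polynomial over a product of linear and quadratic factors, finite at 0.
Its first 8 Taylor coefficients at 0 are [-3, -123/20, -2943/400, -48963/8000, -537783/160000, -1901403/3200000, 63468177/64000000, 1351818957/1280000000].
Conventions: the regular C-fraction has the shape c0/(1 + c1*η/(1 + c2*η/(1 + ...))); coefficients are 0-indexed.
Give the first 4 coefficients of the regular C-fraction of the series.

Taylor coefficients (read off): a_0 = -3, a_1 = -123/20, a_2 = -2943/400, a_3 = -48963/8000.
c0 = a_0 = -3. Peel one level at a time: if S = 1 + c*η/S' with S'(0) = 1, then c is the η-coefficient of S and S' = c*η/(S - 1).
S_1 = c0/f = 1 + (-41/20)*η + (7/4)*η^2 + ...; c1 = -41/20.
S_2 = c1*η/(S_1 - 1) = 1 + (35/41)*η + (733/1681)*η^2 + ...; c2 = 35/41.
S_3 = c2*η/(S_2 - 1) = 1 + (-733/1435)*η + ...; c3 = -733/1435.

The regular C-fraction coefficients are [-3, -41/20, 35/41, -733/1435].


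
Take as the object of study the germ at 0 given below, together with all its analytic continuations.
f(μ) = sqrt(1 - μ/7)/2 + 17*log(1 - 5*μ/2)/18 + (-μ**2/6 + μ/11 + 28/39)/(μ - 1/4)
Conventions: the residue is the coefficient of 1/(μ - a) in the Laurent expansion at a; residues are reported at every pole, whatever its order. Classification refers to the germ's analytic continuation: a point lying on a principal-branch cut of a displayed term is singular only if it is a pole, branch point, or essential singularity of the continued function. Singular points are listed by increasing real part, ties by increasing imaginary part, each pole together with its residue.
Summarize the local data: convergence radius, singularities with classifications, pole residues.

Denominator factor (μ - 1/4): pole of order 1 at 1/4, modulus 1/4.
Branch term (17/18)*log(1 - μ/(2/5)): its argument vanishes at μ = 2/5, a logarithmic branch point, modulus 2/5.
Branch term (1/2)*sqrt(1 - μ/(7)): its argument vanishes at μ = 7, a square-root branch point, modulus 7.
The radius of convergence is the smallest modulus among the singular points: 1/4.
The branch terms are analytic at 1/4 and contribute nothing to the residue; only the rational part matters.
At the order-1 pole 1/4 set g(μ) = (μ - (1/4))*(rational part) = -μ**2/6 + μ/11 + 28/39.
Simple pole: residue = g(a) at a = 1/4, which is 10025/13728.
List the singular points by increasing real part (a conjugate pair: the negative imaginary part first).

Radius of convergence at 0: 1/4.
At 1/4: a pole of order 1; residue 10025/13728.
At 2/5: a logarithmic branch point.
At 7: an algebraic (square-root) branch point.


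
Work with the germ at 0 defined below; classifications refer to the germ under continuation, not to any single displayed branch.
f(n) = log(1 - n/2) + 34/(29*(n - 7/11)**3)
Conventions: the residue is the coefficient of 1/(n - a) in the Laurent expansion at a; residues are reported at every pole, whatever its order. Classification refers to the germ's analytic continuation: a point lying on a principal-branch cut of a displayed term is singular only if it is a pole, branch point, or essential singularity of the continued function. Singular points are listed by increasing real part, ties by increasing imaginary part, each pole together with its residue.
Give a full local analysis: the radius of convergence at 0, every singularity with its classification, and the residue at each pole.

Radius of convergence at 0: 7/11.
At 7/11: a pole of order 3; residue 0.
At 2: a logarithmic branch point.

Denominator factor (n - 7/11)^3: pole of order 3 at 7/11, modulus 7/11.
Branch term (1)*log(1 - n/(2)): its argument vanishes at n = 2, a logarithmic branch point, modulus 2.
The radius of convergence is the smallest modulus among the singular points: 7/11.
The branch term is analytic at 7/11 and contributes nothing to the residue; only the rational part matters.
At the order-3 pole 7/11 set g(n) = (n - (7/11))^3*(rational part) = 34/29.
Order-3 pole: residue = g''(a)/2; g''(7/11) = 0, so the residue is 0.
List the singular points by increasing real part (a conjugate pair: the negative imaginary part first).


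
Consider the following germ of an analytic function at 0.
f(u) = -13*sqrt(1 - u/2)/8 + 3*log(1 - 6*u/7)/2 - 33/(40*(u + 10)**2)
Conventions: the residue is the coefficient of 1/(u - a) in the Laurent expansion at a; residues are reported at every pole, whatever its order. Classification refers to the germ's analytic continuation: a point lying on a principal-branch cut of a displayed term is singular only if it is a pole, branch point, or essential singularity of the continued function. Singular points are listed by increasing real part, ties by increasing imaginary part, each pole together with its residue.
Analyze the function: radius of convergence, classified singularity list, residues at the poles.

Denominator factor (u + 10)^2: pole of order 2 at -10, modulus 10.
Branch term (3/2)*log(1 - u/(7/6)): its argument vanishes at u = 7/6, a logarithmic branch point, modulus 7/6.
Branch term (-13/8)*sqrt(1 - u/(2)): its argument vanishes at u = 2, a square-root branch point, modulus 2.
The radius of convergence is the smallest modulus among the singular points: 7/6.
The branch terms are analytic at -10 and contribute nothing to the residue; only the rational part matters.
At the order-2 pole -10 set g(u) = (u - (-10))^2*(rational part) = -33/40.
Order-2 pole: residue = g'(a); g'(-10) = 0, so the residue is 0.
List the singular points by increasing real part (a conjugate pair: the negative imaginary part first).

Radius of convergence at 0: 7/6.
At -10: a pole of order 2; residue 0.
At 7/6: a logarithmic branch point.
At 2: an algebraic (square-root) branch point.


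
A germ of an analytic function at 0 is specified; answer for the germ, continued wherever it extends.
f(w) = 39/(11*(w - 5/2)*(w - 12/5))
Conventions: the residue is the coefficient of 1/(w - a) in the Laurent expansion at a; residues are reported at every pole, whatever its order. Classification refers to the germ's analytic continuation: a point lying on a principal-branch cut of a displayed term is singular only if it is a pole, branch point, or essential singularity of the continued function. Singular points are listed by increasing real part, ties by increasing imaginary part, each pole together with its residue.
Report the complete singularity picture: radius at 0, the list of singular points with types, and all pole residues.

Radius of convergence at 0: 12/5.
At 12/5: a pole of order 1; residue -390/11.
At 5/2: a pole of order 1; residue 390/11.

Denominator factor (w - 12/5): pole of order 1 at 12/5, modulus 12/5.
Denominator factor (w - 5/2): pole of order 1 at 5/2, modulus 5/2.
The radius of convergence is the smallest modulus among the singular points: 12/5.
At the order-1 pole 12/5 set g(w) = (w - (12/5))*f(w) = 39/(11*(w - 5/2)).
Simple pole: residue = g(a) at a = 12/5, which is -390/11.
At the order-1 pole 5/2 set g(w) = (w - (5/2))*f(w) = 39/(11*(w - 12/5)).
Simple pole: residue = g(a) at a = 5/2, which is 390/11.
List the singular points by increasing real part (a conjugate pair: the negative imaginary part first).


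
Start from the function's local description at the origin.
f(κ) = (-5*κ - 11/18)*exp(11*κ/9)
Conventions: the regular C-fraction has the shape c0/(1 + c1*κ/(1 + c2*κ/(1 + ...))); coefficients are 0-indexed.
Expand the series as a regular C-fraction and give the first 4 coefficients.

Taylor coefficients (expand at 0): a_0 = -11/18, a_1 = -931/162, a_2 = -19151/2916, a_3 = -308671/78732.
c0 = a_0 = -11/18. Peel one level at a time: if S = 1 + c*κ/S' with S'(0) = 1, then c is the κ-coefficient of S and S' = c*κ/(S - 1).
S_1 = c0/f = 1 + (-931/99)*κ + (1522861/19602)*κ^2 + ...; c1 = -931/99.
S_2 = c1*κ/(S_1 - 1) = 1 + (1522861/184338)*κ + (525537001/842491692)*κ^2 + ...; c2 = 1522861/184338.
S_3 = c2*κ/(S_2 - 1) = 1 + (-5780907011/76560313914)*κ + ...; c3 = -5780907011/76560313914.

The regular C-fraction coefficients are [-11/18, -931/99, 1522861/184338, -5780907011/76560313914].


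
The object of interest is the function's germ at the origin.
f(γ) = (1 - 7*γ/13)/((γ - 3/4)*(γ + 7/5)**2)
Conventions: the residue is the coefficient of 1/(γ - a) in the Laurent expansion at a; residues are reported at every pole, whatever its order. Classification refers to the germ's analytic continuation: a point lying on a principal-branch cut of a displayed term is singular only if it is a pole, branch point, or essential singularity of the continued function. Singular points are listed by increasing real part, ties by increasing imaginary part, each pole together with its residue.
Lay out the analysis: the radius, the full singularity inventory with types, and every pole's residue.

Radius of convergence at 0: 3/4.
At -7/5: a pole of order 2; residue -3100/24037.
At 3/4: a pole of order 1; residue 3100/24037.

Denominator factor (γ + 7/5)^2: pole of order 2 at -7/5, modulus 7/5.
Denominator factor (γ - 3/4): pole of order 1 at 3/4, modulus 3/4.
The radius of convergence is the smallest modulus among the singular points: 3/4.
At the order-2 pole -7/5 set g(γ) = (γ - (-7/5))^2*f(γ) = (1 - 7*γ/13)/(γ - 3/4).
Order-2 pole: residue = g'(a); g'(-7/5) = -3100/24037, so the residue is -3100/24037.
At the order-1 pole 3/4 set g(γ) = (γ - (3/4))*f(γ) = (1 - 7*γ/13)/(γ + 7/5)**2.
Simple pole: residue = g(a) at a = 3/4, which is 3100/24037.
List the singular points by increasing real part (a conjugate pair: the negative imaginary part first).


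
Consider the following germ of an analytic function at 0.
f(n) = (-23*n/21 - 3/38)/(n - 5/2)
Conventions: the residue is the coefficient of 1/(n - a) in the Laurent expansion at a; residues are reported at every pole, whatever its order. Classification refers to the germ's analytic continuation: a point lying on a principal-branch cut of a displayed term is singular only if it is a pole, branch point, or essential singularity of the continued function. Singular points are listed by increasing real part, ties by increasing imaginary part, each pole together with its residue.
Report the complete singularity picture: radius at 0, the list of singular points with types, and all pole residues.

Radius of convergence at 0: 5/2.
At 5/2: a pole of order 1; residue -1124/399.

Denominator factor (n - 5/2): pole of order 1 at 5/2, modulus 5/2.
The radius of convergence is the smallest modulus among the singular points: 5/2.
At the order-1 pole 5/2 set g(n) = (n - (5/2))*f(n) = -23*n/21 - 3/38.
Simple pole: residue = g(a) at a = 5/2, which is -1124/399.


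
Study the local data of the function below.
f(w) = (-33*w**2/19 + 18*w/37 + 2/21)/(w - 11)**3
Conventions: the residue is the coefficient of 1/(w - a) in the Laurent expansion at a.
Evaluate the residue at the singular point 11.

At the order-3 pole 11 set g(w) = (w - (11))^3*f(w) = -33*w**2/19 + 18*w/37 + 2/21.
Order-3 pole: residue = g''(a)/2; g''(11) = -66/19, so the residue is -33/19.

The residue is -33/19.


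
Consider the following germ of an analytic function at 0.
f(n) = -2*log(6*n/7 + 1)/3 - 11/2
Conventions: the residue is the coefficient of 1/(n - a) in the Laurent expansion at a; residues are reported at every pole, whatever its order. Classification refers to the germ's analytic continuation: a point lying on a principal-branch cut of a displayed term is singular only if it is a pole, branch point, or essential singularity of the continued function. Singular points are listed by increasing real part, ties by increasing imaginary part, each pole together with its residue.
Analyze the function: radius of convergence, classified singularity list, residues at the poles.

Branch term (-2/3)*log(1 - n/(-7/6)): its argument vanishes at n = -7/6, a logarithmic branch point, modulus 7/6.
The radius of convergence is the smallest modulus among the singular points: 7/6.

Radius of convergence at 0: 7/6.
At -7/6: a logarithmic branch point.


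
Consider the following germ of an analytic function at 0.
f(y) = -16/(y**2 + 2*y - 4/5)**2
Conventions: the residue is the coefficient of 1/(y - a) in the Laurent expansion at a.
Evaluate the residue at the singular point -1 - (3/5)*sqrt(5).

The residue is -(20/27)*sqrt(5).

The factor y**2 + 2*y - 4/5 splits as (y - a)(y - a') with a = -1 - (3/5)*sqrt(5), a' = -1 + (3/5)*sqrt(5). At the order-2 pole a set g(y) = (y - a)^2*f(y) = [-16] / (y - a')^2.
Order-2 pole: residue = g'(a); g'(-1 - (3/5)*sqrt(5)) = -(20/27)*sqrt(5), so the residue is -(20/27)*sqrt(5).
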